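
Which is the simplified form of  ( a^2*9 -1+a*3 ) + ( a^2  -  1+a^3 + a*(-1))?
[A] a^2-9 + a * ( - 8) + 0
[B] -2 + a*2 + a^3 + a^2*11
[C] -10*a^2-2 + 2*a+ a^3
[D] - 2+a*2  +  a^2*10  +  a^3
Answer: D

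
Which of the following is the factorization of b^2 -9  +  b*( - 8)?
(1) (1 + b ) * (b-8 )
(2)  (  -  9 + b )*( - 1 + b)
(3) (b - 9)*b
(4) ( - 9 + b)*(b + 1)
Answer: 4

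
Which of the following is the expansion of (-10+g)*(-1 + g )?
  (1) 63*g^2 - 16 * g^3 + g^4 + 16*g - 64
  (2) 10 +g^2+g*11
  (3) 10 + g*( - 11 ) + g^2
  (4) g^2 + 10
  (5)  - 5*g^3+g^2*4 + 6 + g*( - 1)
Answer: 3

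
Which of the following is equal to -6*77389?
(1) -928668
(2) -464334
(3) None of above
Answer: 2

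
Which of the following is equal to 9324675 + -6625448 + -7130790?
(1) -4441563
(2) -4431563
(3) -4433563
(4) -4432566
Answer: 2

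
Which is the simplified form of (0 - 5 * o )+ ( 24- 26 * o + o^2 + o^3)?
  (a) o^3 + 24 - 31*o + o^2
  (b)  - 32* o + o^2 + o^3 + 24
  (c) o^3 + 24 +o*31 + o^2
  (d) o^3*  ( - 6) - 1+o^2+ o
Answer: a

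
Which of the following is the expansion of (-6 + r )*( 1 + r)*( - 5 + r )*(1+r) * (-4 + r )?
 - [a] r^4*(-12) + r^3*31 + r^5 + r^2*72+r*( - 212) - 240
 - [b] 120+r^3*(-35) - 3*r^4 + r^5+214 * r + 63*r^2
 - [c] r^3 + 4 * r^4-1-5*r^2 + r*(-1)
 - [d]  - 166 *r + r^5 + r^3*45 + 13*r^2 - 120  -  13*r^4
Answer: d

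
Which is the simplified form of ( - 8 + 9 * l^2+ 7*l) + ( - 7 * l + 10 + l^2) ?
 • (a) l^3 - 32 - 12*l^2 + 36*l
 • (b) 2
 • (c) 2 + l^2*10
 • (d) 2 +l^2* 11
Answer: c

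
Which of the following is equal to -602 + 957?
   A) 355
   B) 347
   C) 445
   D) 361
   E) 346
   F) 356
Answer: A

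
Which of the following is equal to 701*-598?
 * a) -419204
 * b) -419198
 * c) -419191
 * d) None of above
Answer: b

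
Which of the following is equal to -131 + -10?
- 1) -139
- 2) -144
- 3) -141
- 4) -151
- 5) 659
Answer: 3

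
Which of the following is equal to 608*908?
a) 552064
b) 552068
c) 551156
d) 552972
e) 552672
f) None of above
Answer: a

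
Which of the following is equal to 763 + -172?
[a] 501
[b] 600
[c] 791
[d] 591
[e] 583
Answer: d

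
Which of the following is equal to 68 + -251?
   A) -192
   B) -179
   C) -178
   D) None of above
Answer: D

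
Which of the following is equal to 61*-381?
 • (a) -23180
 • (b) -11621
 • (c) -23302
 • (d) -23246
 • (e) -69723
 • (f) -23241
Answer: f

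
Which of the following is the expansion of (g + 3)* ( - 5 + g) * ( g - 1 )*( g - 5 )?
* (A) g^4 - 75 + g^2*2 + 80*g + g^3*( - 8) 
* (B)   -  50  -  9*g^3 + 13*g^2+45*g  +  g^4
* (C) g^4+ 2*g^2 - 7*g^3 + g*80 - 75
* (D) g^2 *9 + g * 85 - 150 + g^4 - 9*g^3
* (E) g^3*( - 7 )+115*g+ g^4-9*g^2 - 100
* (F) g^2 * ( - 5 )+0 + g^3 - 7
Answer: A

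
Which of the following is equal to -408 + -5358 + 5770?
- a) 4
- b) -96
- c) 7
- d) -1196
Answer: a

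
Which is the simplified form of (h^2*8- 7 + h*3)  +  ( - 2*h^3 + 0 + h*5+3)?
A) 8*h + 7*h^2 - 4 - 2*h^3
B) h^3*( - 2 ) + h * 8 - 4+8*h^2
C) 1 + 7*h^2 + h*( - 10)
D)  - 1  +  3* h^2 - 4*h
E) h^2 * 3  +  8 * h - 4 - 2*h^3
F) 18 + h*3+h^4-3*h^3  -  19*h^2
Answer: B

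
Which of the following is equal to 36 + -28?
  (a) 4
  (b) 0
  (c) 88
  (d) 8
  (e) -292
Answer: d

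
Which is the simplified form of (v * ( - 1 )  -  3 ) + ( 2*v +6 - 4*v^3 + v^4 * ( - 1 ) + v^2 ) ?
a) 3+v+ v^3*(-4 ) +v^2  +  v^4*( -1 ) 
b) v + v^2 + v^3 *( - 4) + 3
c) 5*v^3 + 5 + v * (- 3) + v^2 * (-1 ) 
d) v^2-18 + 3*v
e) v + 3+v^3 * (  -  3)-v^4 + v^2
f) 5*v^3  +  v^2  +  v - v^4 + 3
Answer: a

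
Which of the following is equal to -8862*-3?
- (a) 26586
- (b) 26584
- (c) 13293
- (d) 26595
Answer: a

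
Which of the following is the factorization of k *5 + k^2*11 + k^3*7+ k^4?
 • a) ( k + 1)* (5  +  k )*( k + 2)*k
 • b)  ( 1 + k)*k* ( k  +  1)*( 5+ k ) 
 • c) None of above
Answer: b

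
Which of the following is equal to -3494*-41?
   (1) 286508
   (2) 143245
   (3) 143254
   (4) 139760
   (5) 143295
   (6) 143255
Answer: 3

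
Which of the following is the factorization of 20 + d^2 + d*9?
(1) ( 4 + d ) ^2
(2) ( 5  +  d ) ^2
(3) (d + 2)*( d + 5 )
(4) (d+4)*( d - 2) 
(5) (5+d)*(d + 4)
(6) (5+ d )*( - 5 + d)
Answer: 5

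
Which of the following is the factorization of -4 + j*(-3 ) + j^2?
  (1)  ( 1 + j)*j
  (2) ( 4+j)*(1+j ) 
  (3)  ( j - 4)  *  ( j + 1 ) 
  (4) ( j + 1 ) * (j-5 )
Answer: 3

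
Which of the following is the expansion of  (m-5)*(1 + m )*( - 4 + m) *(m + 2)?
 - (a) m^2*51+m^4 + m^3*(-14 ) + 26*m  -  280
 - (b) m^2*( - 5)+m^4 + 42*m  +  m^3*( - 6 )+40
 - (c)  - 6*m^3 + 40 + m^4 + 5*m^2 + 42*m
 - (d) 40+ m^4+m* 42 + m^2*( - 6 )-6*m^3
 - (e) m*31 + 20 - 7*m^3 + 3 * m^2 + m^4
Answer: b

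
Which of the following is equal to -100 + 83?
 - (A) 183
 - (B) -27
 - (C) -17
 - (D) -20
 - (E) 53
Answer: C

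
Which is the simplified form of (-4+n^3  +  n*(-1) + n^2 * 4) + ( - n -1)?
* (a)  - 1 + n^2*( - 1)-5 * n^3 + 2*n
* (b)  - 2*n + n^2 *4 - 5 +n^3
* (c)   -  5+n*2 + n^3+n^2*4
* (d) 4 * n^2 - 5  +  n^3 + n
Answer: b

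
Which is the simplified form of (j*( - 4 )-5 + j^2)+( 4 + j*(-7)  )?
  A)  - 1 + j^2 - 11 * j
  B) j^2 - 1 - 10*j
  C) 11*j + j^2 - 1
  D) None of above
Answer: A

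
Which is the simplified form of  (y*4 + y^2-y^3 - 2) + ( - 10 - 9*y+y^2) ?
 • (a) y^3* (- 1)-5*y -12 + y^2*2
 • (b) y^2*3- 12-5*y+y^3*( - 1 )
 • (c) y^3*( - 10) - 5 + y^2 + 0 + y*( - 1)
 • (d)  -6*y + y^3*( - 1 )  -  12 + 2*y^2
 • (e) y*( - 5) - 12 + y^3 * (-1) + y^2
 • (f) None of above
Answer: a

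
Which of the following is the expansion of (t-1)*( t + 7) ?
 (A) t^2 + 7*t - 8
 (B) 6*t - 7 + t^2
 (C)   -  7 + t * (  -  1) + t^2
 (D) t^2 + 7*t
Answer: B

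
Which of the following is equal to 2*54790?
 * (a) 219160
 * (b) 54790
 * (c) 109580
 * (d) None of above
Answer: c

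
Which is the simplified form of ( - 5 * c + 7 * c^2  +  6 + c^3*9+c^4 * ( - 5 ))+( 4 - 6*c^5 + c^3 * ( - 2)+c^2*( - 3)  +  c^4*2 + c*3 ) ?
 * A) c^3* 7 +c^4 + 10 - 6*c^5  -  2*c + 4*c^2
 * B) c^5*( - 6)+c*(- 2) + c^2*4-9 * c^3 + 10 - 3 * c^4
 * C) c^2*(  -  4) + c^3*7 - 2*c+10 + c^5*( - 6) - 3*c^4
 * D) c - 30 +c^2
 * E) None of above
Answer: E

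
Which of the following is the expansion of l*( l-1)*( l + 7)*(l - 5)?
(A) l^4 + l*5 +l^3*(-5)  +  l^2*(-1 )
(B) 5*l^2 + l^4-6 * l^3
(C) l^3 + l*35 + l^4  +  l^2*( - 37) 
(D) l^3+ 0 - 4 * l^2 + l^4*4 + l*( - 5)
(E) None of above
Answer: C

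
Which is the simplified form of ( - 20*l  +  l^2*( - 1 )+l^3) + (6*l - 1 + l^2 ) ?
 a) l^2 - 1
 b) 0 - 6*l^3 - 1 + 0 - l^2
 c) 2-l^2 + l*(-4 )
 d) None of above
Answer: d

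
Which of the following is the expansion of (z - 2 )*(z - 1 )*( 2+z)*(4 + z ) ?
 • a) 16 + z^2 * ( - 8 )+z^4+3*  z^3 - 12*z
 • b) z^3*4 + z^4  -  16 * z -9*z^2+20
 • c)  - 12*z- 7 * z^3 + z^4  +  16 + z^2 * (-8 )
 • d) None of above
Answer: a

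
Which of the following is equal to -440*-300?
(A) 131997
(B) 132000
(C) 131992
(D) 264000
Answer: B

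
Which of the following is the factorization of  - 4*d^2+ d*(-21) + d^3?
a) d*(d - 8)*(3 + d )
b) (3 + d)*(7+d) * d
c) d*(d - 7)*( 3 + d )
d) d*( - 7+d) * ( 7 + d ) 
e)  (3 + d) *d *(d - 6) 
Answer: c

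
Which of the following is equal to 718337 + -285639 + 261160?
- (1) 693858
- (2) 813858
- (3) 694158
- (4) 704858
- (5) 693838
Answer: 1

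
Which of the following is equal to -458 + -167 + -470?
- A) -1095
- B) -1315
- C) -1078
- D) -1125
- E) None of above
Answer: A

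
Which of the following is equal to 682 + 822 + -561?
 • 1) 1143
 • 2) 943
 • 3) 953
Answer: 2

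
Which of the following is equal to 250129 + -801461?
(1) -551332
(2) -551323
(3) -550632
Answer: 1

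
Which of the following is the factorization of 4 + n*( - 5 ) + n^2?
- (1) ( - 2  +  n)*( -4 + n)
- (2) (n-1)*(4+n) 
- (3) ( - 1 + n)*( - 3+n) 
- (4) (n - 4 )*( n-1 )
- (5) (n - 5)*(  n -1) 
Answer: 4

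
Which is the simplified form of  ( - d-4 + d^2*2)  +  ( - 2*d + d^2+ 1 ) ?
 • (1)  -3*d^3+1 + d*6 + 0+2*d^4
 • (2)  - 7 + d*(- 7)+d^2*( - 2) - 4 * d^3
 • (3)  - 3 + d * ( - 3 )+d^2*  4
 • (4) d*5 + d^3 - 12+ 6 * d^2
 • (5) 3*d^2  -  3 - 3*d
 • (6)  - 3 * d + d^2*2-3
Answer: 5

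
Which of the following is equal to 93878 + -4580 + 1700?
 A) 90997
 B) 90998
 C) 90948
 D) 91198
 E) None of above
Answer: B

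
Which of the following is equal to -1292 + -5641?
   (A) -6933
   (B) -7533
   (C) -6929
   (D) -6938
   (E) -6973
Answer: A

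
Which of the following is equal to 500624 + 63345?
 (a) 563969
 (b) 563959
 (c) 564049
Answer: a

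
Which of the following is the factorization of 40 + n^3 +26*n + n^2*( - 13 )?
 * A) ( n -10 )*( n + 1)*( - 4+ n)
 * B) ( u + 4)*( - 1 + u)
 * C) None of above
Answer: A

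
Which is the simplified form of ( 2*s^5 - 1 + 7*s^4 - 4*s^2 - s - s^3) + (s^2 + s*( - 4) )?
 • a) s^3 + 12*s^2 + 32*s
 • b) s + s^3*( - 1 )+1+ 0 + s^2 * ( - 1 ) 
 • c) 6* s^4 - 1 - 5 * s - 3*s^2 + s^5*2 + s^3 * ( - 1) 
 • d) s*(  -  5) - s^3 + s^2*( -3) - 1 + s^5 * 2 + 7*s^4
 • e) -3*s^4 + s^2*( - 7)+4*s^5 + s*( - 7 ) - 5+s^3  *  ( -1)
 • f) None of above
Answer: d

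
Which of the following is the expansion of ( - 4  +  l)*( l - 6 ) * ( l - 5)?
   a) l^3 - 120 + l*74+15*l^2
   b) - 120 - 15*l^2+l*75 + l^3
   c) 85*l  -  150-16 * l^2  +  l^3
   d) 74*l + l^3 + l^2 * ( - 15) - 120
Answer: d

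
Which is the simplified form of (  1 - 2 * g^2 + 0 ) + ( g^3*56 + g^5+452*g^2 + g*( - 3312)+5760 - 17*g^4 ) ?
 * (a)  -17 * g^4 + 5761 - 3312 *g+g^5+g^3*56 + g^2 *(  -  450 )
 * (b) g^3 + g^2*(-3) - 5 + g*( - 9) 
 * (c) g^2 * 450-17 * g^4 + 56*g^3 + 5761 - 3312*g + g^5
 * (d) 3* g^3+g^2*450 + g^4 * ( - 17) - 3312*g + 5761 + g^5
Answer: c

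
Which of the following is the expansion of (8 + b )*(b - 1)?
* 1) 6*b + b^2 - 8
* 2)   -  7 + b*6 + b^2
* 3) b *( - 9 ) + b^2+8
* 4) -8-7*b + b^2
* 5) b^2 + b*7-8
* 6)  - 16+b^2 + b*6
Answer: 5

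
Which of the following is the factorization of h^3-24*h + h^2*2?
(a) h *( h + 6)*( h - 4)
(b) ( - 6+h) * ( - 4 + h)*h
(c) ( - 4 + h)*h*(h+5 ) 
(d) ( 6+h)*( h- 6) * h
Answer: a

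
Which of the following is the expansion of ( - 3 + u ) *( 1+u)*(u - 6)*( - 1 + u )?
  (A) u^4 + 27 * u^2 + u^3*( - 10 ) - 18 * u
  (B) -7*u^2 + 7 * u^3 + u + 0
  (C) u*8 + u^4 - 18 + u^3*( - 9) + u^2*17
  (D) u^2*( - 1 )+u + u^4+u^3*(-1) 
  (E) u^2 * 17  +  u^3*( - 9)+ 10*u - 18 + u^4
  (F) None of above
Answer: F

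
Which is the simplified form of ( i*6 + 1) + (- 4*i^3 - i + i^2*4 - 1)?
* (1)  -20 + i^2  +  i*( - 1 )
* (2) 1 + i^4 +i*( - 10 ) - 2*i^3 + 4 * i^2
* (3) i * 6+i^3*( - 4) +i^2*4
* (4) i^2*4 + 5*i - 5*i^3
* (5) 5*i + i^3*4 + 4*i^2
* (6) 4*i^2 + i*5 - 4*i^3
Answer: 6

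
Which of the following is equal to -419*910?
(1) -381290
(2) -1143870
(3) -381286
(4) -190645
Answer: 1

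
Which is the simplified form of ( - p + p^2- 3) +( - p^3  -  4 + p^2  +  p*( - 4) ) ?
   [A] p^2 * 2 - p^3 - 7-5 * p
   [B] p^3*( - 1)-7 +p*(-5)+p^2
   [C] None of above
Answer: A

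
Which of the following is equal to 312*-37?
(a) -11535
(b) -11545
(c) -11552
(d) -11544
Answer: d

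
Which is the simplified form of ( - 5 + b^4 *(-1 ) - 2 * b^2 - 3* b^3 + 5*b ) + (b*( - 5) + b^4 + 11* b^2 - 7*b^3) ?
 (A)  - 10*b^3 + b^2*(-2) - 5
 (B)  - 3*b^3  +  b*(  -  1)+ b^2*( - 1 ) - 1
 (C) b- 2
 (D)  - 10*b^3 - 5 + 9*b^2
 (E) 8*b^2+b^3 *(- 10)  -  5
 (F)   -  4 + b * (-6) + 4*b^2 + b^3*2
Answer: D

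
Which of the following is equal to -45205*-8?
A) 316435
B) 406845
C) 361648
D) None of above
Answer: D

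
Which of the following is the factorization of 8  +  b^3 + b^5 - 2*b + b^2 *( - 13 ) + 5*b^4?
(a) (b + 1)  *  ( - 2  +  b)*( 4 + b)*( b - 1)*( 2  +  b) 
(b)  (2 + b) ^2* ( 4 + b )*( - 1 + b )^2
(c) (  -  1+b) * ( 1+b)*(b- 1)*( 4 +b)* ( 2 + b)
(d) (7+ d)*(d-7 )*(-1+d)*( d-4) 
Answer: c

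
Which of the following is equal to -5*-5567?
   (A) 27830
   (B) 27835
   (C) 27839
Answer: B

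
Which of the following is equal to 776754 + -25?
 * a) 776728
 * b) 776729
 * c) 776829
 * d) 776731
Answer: b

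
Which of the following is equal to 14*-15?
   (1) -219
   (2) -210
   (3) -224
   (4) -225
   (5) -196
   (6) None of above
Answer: 2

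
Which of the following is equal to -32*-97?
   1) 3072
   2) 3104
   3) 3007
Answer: 2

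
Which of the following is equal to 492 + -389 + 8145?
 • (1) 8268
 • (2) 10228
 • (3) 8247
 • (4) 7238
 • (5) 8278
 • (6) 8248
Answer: 6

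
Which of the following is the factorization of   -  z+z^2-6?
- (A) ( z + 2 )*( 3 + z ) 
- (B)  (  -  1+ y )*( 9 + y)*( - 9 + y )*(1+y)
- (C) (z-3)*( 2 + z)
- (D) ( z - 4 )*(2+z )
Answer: C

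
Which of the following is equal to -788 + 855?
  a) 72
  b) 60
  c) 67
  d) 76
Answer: c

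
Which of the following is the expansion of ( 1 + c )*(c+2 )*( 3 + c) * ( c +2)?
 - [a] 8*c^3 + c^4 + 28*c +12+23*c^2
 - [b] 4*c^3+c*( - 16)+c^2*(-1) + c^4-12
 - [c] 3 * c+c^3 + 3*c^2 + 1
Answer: a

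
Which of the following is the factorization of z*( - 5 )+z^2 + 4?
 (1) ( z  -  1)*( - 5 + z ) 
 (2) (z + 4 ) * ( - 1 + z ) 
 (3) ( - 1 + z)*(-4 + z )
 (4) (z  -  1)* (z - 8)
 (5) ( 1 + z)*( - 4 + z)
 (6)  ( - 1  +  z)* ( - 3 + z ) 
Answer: 3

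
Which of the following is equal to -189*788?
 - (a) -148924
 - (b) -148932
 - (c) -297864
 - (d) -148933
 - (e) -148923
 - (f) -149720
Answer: b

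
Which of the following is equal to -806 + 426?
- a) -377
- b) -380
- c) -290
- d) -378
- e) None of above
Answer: b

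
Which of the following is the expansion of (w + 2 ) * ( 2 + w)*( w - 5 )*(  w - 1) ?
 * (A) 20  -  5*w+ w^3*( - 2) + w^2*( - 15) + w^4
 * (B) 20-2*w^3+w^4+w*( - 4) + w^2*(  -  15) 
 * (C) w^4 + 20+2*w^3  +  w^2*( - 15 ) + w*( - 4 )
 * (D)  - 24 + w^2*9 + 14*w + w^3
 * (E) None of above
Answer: B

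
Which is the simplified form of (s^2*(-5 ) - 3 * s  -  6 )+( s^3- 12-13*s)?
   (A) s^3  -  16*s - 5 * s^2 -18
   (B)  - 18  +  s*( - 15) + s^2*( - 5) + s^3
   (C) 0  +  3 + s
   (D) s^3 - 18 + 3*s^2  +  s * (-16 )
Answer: A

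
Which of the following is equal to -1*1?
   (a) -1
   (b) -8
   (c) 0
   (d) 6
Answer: a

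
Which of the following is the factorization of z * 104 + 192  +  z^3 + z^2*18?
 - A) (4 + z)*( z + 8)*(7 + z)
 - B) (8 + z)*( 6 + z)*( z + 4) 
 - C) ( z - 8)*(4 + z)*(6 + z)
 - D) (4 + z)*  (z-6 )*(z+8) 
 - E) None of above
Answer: B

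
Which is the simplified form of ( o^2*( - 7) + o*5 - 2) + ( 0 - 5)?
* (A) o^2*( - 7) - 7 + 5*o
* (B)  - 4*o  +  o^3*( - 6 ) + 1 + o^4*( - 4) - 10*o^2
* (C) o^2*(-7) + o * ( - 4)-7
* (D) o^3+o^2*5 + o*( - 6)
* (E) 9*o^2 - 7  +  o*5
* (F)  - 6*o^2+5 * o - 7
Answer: A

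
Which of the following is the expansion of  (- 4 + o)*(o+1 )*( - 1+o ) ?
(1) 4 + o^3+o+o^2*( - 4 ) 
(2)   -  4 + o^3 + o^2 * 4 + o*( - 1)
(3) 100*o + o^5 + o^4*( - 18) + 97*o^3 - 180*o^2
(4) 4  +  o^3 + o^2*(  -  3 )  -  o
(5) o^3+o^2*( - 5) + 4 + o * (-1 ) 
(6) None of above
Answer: 6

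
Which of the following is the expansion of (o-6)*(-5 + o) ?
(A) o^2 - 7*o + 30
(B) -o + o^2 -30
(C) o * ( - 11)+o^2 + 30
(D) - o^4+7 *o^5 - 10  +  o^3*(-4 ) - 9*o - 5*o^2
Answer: C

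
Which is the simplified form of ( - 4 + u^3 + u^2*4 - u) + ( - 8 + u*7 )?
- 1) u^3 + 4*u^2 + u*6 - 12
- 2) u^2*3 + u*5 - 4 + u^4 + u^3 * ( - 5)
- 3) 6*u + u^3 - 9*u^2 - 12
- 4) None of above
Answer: 1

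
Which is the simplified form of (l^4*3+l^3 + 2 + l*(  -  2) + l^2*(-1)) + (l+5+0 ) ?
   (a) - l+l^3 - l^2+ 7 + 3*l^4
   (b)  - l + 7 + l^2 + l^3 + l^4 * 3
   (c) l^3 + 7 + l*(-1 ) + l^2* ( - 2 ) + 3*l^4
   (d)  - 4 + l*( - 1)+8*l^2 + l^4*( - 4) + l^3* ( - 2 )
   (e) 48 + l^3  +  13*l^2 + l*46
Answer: a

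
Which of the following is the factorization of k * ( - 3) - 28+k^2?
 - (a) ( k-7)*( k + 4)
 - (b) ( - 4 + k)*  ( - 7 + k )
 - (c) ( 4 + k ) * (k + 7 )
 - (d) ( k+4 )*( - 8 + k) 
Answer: a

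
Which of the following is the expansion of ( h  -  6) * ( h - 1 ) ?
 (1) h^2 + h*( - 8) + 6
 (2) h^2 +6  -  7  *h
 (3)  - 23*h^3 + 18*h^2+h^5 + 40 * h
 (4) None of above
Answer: 2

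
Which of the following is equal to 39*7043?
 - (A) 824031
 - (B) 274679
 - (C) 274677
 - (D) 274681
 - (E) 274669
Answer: C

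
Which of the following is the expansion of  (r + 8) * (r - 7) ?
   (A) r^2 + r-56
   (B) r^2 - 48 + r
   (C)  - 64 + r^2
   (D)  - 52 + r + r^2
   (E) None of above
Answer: A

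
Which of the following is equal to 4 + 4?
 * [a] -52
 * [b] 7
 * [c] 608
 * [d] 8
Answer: d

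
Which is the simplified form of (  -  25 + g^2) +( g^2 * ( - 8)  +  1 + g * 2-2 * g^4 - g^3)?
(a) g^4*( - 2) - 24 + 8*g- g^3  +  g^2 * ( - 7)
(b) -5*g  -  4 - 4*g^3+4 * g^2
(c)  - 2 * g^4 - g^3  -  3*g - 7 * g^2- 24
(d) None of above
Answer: d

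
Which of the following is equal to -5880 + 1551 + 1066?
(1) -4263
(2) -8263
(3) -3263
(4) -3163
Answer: 3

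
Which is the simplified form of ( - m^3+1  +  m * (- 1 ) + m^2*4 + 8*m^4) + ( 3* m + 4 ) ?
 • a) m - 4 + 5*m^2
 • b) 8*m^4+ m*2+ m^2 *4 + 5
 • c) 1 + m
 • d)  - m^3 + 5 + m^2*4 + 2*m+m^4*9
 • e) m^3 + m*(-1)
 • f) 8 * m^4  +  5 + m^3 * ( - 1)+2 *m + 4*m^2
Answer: f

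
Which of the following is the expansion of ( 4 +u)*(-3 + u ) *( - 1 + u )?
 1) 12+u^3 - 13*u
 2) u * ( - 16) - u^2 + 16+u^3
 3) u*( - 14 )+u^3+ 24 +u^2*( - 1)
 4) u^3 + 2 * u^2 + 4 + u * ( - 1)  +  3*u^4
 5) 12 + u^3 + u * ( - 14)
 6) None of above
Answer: 1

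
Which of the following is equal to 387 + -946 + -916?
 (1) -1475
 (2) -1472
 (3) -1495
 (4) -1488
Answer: 1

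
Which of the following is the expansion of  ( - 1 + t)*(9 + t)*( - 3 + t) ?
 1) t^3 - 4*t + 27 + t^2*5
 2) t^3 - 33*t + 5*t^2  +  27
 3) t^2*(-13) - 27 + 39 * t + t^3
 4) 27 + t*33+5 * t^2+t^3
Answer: 2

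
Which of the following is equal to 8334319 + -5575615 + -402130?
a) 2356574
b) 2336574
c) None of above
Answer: a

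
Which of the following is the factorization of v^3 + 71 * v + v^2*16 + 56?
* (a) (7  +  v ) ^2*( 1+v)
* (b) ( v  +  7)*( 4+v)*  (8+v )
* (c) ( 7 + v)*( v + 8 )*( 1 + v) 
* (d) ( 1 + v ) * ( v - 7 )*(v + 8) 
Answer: c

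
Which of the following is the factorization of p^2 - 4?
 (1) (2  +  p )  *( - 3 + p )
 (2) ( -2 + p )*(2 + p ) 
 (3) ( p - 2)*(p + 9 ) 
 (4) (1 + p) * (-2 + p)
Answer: 2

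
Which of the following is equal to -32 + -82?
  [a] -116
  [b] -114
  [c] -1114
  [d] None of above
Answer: b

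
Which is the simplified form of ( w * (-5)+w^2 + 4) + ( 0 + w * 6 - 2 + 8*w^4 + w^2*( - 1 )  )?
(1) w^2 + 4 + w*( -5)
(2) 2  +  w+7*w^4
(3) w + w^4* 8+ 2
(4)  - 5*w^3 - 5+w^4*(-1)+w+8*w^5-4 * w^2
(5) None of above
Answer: 3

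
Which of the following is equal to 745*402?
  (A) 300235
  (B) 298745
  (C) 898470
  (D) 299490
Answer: D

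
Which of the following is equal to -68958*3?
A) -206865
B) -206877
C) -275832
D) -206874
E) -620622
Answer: D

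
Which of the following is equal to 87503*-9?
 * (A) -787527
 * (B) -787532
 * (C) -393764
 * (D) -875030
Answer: A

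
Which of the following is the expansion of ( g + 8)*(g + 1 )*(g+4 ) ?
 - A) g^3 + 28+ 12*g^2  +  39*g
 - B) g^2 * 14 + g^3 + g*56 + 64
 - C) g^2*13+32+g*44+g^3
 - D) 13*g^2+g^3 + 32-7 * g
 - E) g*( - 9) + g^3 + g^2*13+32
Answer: C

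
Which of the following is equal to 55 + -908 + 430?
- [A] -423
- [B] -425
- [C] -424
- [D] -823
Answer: A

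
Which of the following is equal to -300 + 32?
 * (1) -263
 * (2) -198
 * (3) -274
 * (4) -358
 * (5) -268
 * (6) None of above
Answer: 5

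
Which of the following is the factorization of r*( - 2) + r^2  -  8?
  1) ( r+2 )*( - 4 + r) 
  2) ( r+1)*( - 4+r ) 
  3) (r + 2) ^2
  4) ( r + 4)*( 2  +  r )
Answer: 1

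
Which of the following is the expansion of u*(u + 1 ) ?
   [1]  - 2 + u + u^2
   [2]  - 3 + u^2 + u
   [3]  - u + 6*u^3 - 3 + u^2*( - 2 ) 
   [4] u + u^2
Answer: 4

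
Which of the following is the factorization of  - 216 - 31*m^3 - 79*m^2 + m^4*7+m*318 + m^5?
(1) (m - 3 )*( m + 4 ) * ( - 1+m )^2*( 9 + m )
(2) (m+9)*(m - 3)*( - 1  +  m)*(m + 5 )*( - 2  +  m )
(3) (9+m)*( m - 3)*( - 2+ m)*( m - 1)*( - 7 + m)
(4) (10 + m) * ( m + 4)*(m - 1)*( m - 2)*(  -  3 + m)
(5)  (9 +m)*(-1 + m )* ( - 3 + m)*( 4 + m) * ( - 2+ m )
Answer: 5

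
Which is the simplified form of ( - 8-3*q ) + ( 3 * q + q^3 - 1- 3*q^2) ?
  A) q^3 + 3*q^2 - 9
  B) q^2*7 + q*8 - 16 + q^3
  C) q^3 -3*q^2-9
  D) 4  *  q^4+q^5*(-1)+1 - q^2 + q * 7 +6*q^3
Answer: C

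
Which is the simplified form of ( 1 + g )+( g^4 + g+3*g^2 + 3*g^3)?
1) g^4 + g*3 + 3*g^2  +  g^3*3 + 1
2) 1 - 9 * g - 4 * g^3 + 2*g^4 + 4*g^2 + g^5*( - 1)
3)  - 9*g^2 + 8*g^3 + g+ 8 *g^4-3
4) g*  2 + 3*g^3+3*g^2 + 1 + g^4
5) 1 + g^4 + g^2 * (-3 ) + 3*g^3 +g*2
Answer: 4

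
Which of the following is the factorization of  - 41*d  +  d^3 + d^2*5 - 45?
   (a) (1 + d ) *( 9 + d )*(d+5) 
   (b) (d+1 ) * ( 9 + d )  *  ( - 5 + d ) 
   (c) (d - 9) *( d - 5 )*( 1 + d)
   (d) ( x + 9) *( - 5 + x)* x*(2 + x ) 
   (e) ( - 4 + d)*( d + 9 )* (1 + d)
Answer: b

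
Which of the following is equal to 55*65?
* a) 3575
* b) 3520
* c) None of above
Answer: a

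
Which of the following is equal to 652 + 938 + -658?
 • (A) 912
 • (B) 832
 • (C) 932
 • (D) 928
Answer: C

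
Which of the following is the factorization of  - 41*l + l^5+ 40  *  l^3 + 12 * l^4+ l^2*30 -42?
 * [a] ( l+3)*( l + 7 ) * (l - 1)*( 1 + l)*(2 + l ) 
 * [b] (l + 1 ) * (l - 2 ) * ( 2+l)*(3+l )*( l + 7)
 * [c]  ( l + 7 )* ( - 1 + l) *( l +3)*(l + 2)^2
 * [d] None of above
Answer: a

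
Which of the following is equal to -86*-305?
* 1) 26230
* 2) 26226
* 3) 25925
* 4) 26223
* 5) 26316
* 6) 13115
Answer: 1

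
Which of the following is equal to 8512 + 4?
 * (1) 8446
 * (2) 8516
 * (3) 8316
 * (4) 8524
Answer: 2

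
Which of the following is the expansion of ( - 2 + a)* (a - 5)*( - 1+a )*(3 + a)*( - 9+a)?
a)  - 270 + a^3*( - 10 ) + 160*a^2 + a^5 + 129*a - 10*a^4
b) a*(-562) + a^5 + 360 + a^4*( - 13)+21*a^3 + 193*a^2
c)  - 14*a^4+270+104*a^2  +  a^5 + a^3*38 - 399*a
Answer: c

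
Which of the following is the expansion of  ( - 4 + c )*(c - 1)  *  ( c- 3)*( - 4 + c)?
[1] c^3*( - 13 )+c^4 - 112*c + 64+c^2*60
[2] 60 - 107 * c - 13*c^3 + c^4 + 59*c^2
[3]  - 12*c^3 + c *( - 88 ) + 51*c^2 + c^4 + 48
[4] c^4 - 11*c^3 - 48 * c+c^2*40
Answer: 3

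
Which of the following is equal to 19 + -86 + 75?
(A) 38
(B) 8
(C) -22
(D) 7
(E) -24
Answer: B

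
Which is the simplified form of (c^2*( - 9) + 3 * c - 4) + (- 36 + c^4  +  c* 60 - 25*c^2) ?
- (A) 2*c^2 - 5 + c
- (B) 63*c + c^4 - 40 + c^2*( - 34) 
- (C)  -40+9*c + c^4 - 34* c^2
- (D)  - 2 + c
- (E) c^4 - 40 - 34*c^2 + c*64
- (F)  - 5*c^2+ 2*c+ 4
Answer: B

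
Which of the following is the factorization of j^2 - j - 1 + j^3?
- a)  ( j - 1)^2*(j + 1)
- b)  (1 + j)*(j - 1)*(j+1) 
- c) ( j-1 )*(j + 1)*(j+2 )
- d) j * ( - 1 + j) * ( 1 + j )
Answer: b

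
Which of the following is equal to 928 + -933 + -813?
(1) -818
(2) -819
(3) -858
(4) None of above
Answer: 1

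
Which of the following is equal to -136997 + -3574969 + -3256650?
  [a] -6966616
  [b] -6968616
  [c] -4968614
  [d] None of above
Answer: b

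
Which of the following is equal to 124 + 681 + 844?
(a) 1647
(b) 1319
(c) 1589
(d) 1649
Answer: d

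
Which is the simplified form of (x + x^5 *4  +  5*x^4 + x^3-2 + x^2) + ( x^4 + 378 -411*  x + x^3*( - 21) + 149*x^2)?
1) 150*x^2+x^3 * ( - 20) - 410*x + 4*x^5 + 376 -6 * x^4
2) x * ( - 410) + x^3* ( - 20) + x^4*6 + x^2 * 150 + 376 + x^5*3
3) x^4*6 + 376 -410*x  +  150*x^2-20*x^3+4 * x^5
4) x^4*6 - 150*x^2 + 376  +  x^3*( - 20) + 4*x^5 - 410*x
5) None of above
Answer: 3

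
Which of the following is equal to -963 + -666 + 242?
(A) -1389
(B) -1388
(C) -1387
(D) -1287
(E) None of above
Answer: C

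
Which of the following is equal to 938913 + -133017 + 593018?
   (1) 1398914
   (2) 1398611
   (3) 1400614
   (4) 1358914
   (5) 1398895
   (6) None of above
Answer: 1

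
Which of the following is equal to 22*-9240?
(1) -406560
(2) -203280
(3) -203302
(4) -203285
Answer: 2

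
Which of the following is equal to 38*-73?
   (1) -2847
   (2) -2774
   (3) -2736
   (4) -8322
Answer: 2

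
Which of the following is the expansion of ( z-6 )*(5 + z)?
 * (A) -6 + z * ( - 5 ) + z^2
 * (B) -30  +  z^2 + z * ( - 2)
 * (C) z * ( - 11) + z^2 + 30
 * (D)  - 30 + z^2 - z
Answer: D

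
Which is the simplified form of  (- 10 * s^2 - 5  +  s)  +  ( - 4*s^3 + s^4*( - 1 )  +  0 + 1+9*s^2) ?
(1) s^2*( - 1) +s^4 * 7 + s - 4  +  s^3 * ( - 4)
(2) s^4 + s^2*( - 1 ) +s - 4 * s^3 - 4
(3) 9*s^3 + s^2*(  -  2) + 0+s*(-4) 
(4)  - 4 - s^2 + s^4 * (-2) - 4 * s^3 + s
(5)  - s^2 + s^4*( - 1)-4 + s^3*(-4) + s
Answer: 5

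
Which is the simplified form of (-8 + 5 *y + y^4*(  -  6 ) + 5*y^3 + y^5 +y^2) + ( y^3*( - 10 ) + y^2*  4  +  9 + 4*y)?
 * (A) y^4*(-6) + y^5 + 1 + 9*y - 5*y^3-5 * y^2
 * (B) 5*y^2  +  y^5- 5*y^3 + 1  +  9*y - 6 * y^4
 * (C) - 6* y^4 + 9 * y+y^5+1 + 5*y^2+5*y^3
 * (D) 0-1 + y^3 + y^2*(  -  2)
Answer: B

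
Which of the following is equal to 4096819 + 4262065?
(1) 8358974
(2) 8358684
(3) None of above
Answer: 3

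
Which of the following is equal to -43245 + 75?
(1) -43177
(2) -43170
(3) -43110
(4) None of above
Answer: 2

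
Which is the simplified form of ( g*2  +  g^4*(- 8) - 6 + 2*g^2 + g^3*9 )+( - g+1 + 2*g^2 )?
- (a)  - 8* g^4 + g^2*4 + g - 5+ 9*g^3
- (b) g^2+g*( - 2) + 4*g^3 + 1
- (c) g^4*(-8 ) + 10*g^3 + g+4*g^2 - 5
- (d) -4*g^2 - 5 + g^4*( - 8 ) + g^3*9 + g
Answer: a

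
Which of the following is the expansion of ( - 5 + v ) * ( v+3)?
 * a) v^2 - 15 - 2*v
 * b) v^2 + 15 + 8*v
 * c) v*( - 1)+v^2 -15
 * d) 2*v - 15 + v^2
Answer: a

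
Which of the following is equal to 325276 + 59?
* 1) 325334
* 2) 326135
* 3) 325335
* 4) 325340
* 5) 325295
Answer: 3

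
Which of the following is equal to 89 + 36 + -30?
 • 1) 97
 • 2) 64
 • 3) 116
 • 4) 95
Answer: 4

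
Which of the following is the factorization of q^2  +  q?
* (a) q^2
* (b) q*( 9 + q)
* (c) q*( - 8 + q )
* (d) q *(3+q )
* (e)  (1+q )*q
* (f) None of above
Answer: e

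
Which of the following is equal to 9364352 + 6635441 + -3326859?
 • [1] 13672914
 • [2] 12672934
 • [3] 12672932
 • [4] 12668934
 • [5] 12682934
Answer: 2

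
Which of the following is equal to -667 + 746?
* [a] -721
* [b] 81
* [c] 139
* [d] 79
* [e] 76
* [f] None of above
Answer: d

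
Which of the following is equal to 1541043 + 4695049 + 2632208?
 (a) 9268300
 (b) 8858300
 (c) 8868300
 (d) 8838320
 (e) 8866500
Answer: c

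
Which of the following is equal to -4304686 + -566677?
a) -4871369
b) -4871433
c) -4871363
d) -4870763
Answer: c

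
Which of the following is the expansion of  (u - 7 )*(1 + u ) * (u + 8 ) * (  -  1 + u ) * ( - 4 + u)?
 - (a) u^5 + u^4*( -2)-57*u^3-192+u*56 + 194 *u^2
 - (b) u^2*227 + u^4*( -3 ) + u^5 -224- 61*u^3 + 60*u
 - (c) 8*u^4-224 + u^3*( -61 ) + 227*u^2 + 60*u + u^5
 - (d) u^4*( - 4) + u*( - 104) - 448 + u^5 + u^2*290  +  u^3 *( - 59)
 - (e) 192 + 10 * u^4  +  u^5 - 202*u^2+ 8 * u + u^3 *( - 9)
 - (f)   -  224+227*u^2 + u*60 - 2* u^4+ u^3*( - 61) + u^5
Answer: b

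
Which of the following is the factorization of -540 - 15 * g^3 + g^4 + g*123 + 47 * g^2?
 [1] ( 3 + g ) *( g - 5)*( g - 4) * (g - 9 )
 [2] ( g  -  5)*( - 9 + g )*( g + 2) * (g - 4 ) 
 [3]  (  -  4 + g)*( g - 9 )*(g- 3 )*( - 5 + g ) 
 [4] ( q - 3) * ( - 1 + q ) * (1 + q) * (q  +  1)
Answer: 1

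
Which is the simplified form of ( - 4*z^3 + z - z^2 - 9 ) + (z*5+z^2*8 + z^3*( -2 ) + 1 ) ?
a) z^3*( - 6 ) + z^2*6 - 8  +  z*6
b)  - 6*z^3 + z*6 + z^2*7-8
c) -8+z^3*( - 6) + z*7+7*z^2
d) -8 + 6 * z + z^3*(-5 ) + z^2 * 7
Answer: b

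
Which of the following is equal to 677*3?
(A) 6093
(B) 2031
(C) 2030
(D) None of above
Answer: B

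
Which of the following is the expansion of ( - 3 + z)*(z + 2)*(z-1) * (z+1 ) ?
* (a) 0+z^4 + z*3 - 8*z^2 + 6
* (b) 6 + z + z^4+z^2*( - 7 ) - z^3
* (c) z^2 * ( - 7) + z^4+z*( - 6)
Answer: b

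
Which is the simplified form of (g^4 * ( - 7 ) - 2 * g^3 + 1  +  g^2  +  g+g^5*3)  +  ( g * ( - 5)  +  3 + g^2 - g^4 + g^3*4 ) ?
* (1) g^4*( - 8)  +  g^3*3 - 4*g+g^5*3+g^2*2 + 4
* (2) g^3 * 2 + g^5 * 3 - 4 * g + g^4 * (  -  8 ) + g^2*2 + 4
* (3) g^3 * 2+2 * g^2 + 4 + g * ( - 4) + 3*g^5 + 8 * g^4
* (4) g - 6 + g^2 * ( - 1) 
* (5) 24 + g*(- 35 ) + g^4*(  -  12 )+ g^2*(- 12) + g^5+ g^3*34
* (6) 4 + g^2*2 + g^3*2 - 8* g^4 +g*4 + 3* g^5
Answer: 2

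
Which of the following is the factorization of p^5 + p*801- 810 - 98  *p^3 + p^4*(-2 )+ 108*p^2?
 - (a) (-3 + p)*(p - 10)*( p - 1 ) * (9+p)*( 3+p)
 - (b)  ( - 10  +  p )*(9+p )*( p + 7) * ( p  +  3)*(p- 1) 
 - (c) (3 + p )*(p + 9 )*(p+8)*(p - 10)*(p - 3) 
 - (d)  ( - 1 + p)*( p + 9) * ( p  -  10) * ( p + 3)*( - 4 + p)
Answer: a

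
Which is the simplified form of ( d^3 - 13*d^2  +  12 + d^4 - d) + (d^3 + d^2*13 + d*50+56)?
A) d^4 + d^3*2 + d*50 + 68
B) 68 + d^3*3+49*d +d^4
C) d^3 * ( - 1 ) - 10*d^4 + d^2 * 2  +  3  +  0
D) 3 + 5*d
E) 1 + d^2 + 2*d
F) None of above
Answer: F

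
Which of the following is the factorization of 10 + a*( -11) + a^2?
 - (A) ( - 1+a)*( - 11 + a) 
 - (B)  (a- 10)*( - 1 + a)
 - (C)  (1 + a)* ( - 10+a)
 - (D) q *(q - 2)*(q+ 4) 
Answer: B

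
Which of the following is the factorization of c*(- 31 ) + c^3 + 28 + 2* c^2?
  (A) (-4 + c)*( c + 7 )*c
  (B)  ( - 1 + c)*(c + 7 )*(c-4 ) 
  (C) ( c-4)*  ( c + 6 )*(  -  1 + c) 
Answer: B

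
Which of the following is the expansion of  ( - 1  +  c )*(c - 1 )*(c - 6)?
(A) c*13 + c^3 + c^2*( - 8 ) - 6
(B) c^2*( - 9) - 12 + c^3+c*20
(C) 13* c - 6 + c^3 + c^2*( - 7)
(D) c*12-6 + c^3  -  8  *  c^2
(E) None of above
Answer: A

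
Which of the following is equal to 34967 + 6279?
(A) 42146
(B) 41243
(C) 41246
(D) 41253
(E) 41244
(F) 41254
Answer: C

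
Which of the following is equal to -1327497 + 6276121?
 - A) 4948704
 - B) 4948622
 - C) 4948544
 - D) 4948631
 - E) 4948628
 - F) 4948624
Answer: F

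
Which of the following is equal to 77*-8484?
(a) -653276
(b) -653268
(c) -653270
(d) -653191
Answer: b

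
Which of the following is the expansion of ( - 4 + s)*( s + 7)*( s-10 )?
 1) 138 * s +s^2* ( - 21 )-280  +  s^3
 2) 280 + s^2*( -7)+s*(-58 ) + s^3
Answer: 2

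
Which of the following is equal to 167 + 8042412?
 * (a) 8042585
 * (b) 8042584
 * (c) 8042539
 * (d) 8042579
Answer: d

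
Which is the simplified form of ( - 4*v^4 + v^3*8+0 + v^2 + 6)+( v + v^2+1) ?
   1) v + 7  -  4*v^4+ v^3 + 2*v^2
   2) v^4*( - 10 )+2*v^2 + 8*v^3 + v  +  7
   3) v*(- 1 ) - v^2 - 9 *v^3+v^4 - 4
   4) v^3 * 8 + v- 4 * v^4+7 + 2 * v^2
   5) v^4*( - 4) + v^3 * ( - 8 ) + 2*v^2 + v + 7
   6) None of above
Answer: 4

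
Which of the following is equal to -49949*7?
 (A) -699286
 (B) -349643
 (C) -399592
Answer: B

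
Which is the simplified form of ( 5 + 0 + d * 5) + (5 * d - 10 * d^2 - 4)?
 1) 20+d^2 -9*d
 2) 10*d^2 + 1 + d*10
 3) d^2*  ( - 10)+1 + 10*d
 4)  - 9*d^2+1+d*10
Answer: 3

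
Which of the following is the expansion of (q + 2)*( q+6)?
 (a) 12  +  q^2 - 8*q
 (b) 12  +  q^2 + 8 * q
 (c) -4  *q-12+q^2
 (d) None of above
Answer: b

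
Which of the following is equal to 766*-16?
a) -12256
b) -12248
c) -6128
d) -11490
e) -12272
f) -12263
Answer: a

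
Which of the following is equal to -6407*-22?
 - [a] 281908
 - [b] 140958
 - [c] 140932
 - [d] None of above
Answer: d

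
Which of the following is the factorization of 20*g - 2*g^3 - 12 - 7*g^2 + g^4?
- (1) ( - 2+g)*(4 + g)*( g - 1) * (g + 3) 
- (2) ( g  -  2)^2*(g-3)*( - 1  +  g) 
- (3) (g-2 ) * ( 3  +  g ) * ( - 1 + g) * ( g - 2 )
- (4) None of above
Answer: 3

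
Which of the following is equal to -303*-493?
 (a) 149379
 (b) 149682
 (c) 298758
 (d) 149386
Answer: a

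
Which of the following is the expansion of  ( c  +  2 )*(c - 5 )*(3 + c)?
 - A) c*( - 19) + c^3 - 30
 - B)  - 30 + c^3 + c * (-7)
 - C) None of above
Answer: A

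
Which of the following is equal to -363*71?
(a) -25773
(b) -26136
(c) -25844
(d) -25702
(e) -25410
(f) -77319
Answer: a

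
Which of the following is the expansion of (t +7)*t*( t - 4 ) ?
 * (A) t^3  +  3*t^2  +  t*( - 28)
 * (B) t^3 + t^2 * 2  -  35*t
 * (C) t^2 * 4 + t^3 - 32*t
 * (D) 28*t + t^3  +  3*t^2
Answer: A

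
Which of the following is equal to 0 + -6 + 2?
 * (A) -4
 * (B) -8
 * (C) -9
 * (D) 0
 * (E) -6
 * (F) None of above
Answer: A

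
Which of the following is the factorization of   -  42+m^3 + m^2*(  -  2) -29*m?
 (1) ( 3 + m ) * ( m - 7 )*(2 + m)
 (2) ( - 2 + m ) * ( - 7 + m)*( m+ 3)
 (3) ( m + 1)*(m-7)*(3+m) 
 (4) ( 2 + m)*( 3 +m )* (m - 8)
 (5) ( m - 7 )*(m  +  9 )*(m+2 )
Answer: 1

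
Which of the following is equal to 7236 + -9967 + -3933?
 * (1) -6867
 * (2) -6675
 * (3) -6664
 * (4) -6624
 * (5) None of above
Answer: 3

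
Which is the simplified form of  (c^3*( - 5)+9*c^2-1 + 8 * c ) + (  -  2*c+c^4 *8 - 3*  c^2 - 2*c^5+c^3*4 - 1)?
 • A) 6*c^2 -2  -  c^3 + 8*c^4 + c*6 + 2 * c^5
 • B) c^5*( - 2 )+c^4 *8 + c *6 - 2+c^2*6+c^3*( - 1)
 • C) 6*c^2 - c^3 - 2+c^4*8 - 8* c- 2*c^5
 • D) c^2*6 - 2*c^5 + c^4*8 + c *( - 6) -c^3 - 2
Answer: B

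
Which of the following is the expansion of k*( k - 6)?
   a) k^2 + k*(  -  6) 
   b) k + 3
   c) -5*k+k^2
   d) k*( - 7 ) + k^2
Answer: a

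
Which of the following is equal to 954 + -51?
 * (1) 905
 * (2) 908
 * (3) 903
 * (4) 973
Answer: 3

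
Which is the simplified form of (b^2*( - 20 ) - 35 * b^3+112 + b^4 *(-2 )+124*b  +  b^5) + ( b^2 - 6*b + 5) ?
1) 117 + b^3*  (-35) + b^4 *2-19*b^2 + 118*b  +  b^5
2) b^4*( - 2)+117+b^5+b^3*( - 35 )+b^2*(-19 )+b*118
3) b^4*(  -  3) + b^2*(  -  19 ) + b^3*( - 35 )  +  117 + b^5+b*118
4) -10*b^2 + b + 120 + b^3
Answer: 2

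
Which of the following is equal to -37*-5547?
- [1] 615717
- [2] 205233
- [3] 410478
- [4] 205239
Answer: 4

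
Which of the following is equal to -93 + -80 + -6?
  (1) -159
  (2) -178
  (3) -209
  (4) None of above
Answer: 4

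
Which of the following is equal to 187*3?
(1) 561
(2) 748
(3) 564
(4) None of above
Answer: 1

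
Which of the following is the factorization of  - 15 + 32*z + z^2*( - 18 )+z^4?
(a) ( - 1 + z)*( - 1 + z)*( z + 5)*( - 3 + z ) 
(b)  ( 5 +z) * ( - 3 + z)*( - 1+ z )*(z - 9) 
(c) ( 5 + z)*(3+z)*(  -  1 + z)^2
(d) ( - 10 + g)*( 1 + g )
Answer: a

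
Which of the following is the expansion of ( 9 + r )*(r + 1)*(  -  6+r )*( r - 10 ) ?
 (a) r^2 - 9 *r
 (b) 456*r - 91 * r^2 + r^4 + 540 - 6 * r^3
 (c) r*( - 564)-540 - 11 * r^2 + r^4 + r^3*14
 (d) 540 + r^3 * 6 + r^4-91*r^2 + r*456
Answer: b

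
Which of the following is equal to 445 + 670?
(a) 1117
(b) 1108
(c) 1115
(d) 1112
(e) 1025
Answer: c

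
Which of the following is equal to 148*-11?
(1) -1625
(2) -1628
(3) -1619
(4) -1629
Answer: 2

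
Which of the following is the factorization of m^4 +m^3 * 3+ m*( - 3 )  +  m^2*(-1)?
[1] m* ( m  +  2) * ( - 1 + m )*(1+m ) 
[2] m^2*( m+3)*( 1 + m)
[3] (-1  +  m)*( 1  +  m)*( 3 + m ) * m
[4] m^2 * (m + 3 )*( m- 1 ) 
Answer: 3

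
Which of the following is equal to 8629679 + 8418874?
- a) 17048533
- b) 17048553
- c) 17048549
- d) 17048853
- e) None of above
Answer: b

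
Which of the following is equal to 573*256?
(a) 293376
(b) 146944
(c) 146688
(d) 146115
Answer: c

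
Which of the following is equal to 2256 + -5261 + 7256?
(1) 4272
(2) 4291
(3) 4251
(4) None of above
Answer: 3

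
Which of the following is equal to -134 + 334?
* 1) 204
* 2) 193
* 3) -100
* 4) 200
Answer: 4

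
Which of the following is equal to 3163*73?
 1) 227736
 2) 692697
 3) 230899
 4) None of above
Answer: 3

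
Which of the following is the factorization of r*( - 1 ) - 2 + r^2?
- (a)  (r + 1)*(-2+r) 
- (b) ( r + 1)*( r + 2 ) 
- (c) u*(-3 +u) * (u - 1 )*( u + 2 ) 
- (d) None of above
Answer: a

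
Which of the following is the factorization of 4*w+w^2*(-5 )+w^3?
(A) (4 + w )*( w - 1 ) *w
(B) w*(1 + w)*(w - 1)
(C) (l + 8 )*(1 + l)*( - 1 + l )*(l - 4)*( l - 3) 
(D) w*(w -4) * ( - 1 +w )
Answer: D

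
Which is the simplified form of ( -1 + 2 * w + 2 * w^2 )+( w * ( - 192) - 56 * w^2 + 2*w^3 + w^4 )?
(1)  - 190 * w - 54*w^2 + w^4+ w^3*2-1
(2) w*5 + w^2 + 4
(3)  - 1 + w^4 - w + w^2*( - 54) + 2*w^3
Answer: 1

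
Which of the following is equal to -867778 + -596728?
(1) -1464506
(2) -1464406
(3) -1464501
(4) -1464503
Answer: 1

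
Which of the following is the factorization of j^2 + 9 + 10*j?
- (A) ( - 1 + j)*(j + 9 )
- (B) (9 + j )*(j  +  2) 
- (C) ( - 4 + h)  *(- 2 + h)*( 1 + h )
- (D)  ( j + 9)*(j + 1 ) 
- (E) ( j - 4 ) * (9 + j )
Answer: D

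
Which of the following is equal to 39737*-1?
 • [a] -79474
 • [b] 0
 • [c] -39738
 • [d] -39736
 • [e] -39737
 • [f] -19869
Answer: e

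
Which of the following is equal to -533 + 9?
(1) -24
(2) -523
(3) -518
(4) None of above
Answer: 4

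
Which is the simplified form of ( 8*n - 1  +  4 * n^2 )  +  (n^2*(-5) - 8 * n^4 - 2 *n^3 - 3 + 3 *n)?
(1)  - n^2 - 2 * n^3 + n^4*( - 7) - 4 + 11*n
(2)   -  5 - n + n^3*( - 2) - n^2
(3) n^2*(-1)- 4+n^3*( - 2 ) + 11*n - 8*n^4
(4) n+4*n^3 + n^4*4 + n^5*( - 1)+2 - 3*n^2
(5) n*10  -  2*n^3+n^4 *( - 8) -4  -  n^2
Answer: 3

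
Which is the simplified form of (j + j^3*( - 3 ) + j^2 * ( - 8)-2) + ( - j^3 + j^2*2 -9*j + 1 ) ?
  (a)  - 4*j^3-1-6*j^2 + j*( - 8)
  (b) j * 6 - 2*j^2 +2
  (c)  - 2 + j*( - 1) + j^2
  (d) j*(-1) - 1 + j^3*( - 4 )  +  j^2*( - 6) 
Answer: a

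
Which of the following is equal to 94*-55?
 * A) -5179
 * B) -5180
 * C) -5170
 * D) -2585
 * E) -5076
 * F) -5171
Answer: C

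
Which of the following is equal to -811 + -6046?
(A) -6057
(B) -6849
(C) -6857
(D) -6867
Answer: C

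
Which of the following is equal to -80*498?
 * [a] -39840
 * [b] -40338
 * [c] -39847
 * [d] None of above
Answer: a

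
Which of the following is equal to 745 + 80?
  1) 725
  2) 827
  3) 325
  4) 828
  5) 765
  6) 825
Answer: 6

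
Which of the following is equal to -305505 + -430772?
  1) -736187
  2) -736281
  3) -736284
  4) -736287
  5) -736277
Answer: 5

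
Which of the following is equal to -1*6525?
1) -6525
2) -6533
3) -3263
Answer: 1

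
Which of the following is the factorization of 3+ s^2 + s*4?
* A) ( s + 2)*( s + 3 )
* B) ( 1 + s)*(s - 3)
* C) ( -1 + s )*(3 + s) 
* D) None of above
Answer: D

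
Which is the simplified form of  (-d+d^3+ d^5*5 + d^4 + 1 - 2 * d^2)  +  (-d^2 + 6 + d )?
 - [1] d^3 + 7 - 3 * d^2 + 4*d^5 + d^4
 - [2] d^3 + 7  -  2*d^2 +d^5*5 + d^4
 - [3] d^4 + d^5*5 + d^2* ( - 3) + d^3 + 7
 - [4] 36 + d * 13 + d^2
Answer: 3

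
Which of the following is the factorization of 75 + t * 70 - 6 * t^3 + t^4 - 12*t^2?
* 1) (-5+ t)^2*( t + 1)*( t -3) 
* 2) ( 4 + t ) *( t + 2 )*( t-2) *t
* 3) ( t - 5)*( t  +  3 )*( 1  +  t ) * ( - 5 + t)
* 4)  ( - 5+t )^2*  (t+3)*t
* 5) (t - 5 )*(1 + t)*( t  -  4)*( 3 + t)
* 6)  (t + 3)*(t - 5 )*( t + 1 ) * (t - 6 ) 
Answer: 3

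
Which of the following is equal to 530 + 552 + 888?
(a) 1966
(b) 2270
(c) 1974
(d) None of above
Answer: d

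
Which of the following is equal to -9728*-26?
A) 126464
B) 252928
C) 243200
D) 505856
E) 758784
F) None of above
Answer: B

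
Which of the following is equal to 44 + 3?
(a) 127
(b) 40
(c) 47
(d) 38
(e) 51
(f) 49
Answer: c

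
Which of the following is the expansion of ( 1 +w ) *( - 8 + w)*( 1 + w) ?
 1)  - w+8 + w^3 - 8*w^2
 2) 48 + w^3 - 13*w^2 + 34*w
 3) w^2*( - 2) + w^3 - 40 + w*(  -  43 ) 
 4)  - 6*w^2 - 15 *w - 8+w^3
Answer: 4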